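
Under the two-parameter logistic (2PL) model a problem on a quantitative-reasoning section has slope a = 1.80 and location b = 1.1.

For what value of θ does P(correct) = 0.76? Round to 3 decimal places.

P(θ) = 1 / (1 + exp(−a(θ − b)))
logit = ln(0.7600/0.2400) = 1.1527
θ = b + logit/(a) = 1.1 + 1.1527/1.8000 = 1.7404

1.740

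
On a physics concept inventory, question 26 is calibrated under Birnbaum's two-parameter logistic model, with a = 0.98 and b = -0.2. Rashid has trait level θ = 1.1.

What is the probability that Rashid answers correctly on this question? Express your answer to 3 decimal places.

0.781

P(θ) = 1 / (1 + exp(−a(θ − b)))
Exponent: 0.98 × (1.1 − (-0.2)) = 1.2740
1/(1 + e^{-1.2740}) = 0.7814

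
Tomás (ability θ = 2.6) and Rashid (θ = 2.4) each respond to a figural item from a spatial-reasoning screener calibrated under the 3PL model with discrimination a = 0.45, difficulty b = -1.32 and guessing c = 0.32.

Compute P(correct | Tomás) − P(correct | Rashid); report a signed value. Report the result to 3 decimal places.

0.008

P(θ) = c + (1 − c) · 1 / (1 + exp(−a(θ − b)))
P(Tomás) = 0.9005  [exponent 1.7640]
P(Rashid) = 0.8926  [exponent 1.6740]
Difference = 0.9005 − 0.8926 = 0.0079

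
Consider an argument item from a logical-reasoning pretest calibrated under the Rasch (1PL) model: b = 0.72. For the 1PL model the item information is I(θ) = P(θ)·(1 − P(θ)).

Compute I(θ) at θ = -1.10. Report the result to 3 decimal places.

0.120

P = 1/(1+e^{1.8200}) = 0.1394
P(1−P) = 0.1394 × 0.8606 = 0.1200
I = P(1−P) = 0.11999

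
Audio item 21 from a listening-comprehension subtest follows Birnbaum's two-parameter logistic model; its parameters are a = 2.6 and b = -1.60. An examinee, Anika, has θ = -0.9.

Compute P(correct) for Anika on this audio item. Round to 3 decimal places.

0.861

P(θ) = 1 / (1 + exp(−a(θ − b)))
Exponent: 2.6 × (-0.9 − (-1.60)) = 1.8200
1/(1 + e^{-1.8200}) = 0.8606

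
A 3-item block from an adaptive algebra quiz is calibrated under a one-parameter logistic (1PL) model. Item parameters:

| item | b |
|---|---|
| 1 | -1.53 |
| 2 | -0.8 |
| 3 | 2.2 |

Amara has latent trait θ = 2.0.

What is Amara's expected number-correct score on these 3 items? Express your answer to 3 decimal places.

P(θ) = 1 / (1 + exp(−(θ − b)))
P_1 = 1/(1+e^{-3.5300}) = 0.9715
P_2 = 1/(1+e^{-2.8000}) = 0.9427
P_3 = 1/(1+e^{0.2000}) = 0.4502
E[score] = 0.9715 + 0.9427 + 0.4502 = 2.3644

2.364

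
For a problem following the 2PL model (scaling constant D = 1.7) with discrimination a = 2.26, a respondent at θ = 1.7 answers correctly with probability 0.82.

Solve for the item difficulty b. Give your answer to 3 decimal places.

1.305

P(θ) = 1 / (1 + exp(−D·a(θ − b)))
logit(0.82) = ln(0.82/0.18) = 1.5163
b = θ − logit/(1.7·a) = 1.7 − 1.5163/3.8420 = 1.3053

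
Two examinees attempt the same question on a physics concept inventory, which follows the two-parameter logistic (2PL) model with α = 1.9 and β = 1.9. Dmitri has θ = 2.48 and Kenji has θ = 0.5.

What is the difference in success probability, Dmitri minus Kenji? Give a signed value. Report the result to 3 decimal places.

P(θ) = 1 / (1 + exp(−α(θ − β)))
P(Dmitri) = 0.7506  [exponent 1.1020]
P(Kenji) = 0.0654  [exponent -2.6600]
Difference = 0.7506 − 0.0654 = 0.6853

0.685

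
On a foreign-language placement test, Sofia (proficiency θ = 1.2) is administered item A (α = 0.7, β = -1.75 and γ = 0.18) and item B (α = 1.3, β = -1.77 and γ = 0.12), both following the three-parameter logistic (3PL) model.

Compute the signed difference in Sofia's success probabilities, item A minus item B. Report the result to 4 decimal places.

P(θ) = γ + (1 − γ) · 1 / (1 + exp(−α(θ − β)))
P_A = 0.9077
P_B = 0.9819
P_A − P_B = -0.0741

-0.0741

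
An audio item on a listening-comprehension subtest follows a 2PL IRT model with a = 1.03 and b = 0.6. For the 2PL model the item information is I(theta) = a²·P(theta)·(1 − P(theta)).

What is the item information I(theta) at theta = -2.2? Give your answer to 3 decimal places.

P = 1/(1+e^{2.8840}) = 0.0530
P(1−P) = 0.0530 × 0.9470 = 0.0501
I = a² × P(1−P) = 1.03² × 0.0501 = 0.05320

0.053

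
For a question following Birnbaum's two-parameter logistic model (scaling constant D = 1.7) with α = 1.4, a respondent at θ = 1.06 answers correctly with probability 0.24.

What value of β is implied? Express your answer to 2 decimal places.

P(θ) = 1 / (1 + exp(−D·α(θ − β)))
logit(0.24) = ln(0.24/0.76) = -1.1527
β = θ − logit/(1.7·α) = 1.06 − (-1.1527)/2.3800 = 1.5443

1.54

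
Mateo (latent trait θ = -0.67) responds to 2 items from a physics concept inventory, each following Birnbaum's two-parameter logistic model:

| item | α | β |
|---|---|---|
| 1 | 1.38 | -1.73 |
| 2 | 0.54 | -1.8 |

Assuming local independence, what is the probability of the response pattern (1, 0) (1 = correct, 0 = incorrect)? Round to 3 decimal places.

0.286

P(θ) = 1 / (1 + exp(−α(θ − β)))
P_1 = 1/(1+e^{-1.4628}) = 0.8120
P_2 = 1/(1+e^{-0.6102}) = 0.6480
L = P_1 × (1−P_2) = 0.8120 × 0.3520 = 0.28582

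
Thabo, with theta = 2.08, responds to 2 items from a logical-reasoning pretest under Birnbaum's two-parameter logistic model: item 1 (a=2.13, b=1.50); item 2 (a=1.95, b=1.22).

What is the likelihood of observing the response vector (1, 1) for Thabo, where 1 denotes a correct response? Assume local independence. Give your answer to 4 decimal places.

0.6527

P(theta) = 1 / (1 + exp(−a(theta − b)))
P_1 = 1/(1+e^{-1.2354}) = 0.7748
P_2 = 1/(1+e^{-1.6770}) = 0.8425
L = P_1 × P_2 = 0.7748 × 0.8425 = 0.65274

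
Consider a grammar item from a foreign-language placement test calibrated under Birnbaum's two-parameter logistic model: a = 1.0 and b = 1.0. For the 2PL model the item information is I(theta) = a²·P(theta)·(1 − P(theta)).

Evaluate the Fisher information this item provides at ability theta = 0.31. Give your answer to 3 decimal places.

P = 1/(1+e^{0.6900}) = 0.3340
P(1−P) = 0.3340 × 0.6660 = 0.2225
I = a² × P(1−P) = 1.0² × 0.2225 = 0.22245

0.222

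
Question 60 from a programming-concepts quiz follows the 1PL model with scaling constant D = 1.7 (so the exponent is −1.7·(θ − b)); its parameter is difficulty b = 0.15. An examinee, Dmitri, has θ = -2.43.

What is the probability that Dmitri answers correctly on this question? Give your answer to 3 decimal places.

P(θ) = 1 / (1 + exp(−D·(θ − b)))
Exponent: 1.7 × (-2.43 − 0.15) = -4.3860
1/(1 + e^{4.3860}) = 0.0123
P = 0.0123

0.012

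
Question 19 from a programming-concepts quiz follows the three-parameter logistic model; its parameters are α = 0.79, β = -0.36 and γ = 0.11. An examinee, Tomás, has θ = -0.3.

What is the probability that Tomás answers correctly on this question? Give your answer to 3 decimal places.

P(θ) = γ + (1 − γ) · 1 / (1 + exp(−α(θ − β)))
Exponent: 0.79 × (-0.3 − (-0.36)) = 0.0474
1/(1 + e^{-0.0474}) = 0.5118
P = 0.11 + 0.89 × 0.5118 = 0.5655

0.566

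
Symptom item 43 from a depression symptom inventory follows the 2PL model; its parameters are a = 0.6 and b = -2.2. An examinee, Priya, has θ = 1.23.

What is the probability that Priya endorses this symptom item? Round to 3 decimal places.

P(θ) = 1 / (1 + exp(−a(θ − b)))
Exponent: 0.6 × (1.23 − (-2.2)) = 2.0580
1/(1 + e^{-2.0580}) = 0.8868

0.887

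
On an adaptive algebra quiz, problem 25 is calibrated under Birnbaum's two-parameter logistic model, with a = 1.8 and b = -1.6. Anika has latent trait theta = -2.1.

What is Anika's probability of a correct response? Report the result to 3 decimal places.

0.289

P(theta) = 1 / (1 + exp(−a(theta − b)))
Exponent: 1.8 × (-2.1 − (-1.6)) = -0.9000
1/(1 + e^{0.9000}) = 0.2891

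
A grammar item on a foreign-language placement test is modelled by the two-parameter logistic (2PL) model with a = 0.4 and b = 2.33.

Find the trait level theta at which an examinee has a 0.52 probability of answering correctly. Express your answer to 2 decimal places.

P(theta) = 1 / (1 + exp(−a(theta − b)))
logit = ln(0.5200/0.4800) = 0.0800
theta = b + logit/(a) = 2.33 + 0.0800/0.4000 = 2.5301

2.53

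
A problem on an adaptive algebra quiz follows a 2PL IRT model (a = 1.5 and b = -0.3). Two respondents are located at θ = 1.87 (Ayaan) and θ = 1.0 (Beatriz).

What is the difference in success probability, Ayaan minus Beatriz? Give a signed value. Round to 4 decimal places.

0.0874

P(θ) = 1 / (1 + exp(−a(θ − b)))
P(Ayaan) = 0.9629  [exponent 3.2550]
P(Beatriz) = 0.8754  [exponent 1.9500]
Difference = 0.9629 − 0.8754 = 0.0874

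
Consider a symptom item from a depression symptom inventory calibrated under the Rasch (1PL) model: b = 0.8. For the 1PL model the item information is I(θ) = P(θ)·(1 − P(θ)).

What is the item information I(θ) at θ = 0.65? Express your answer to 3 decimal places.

0.249

P = 1/(1+e^{0.1500}) = 0.4626
P(1−P) = 0.4626 × 0.5374 = 0.2486
I = P(1−P) = 0.24860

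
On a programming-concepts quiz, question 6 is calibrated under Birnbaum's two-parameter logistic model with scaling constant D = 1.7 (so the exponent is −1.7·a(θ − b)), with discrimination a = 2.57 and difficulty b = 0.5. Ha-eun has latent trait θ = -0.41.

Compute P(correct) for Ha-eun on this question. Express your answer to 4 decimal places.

0.0184

P(θ) = 1 / (1 + exp(−D·a(θ − b)))
Exponent: 1.7 × 2.57 × (-0.41 − 0.5) = -3.9758
1/(1 + e^{3.9758}) = 0.0184
P = 0.0184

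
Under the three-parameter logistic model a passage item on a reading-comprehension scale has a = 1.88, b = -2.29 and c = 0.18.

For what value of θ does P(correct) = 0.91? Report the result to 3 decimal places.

-1.177

P(θ) = c + (1 − c) · 1 / (1 + exp(−a(θ − b)))
Remove guessing floor: (0.91 − 0.18)/(1 − 0.18) = 0.8902
logit = ln(0.8902/0.1098) = 2.0932
θ = b + logit/(a) = -2.29 + 2.0932/1.8800 = -1.1766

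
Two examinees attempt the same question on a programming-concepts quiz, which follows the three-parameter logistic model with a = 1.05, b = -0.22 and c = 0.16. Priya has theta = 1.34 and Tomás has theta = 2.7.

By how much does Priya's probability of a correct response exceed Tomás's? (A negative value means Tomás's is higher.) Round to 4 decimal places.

P(theta) = c + (1 − c) · 1 / (1 + exp(−a(theta − b)))
P(Priya) = 0.8633  [exponent 1.6380]
P(Tomás) = 0.9626  [exponent 3.0660]
Difference = 0.8633 − 0.9626 = -0.0993

-0.0993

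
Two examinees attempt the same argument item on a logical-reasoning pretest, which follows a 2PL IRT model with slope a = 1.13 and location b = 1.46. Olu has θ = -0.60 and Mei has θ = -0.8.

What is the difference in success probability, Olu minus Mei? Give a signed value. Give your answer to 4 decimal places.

P(θ) = 1 / (1 + exp(−a(θ − b)))
P(Olu) = 0.0888  [exponent -2.3278]
P(Mei) = 0.0722  [exponent -2.5538]
Difference = 0.0888 − 0.0722 = 0.0167

0.0167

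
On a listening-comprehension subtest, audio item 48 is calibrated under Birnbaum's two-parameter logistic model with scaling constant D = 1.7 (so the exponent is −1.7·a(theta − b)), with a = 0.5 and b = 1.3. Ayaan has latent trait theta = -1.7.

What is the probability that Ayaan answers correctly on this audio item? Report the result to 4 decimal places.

P(theta) = 1 / (1 + exp(−D·a(theta − b)))
Exponent: 1.7 × 0.5 × (-1.7 − 1.3) = -2.5500
1/(1 + e^{2.5500}) = 0.0724
P = 0.0724

0.0724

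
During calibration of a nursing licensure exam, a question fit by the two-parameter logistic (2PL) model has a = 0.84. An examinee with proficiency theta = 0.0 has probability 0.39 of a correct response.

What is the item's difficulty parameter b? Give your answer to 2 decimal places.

0.53

P(theta) = 1 / (1 + exp(−a(theta − b)))
logit(0.39) = ln(0.39/0.61) = -0.4473
b = theta − logit/(a) = 0.0 − (-0.4473)/0.8400 = 0.5325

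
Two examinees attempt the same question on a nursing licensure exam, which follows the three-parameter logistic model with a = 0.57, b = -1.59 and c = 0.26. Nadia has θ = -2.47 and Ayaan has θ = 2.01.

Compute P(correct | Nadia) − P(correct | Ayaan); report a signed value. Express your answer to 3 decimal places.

P(θ) = c + (1 − c) · 1 / (1 + exp(−a(θ − b)))
P(Nadia) = 0.5391  [exponent -0.5016]
P(Ayaan) = 0.9158  [exponent 2.0520]
Difference = 0.5391 − 0.9158 = -0.3766

-0.377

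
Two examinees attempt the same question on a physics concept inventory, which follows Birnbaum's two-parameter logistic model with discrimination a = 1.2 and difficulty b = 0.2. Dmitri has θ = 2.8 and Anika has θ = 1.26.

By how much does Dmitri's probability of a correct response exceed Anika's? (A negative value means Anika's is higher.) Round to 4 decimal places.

P(θ) = 1 / (1 + exp(−a(θ − b)))
P(Dmitri) = 0.9577  [exponent 3.1200]
P(Anika) = 0.7811  [exponent 1.2720]
Difference = 0.9577 − 0.7811 = 0.1766

0.1766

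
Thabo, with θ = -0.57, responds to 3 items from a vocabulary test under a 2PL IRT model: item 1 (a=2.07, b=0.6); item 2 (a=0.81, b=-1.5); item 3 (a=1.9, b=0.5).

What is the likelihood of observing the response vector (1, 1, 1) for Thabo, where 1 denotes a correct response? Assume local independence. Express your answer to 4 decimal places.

P(θ) = 1 / (1 + exp(−a(θ − b)))
P_1 = 1/(1+e^{2.4219}) = 0.0815
P_2 = 1/(1+e^{-0.7533}) = 0.6799
P_3 = 1/(1+e^{2.0330}) = 0.1158
L = P_1 × P_2 × P_3 = 0.0815 × 0.6799 × 0.1158 = 0.00642

0.0064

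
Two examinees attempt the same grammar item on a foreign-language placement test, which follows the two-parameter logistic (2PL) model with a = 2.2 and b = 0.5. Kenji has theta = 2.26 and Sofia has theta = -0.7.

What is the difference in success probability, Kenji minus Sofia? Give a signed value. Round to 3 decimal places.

P(theta) = 1 / (1 + exp(−a(theta − b)))
P(Kenji) = 0.9796  [exponent 3.8720]
P(Sofia) = 0.0666  [exponent -2.6400]
Difference = 0.9796 − 0.0666 = 0.9130

0.913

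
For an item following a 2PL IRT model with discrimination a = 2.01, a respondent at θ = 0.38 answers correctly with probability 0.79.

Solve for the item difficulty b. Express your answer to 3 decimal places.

P(θ) = 1 / (1 + exp(−a(θ − b)))
logit(0.79) = ln(0.79/0.21) = 1.3249
b = θ − logit/(a) = 0.38 − 1.3249/2.0100 = -0.2792

-0.279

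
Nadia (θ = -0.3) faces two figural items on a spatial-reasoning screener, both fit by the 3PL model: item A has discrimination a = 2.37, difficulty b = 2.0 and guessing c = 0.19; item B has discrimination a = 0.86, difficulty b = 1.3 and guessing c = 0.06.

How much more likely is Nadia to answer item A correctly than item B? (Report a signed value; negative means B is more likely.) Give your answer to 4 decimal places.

P(θ) = c + (1 − c) · 1 / (1 + exp(−a(θ − b)))
P_A = 0.1935
P_B = 0.2496
P_A − P_B = -0.0561

-0.0561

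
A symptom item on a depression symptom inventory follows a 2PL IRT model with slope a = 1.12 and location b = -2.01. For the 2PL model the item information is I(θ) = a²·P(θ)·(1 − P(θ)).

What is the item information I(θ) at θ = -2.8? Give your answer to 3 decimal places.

P = 1/(1+e^{0.8848}) = 0.2922
P(1−P) = 0.2922 × 0.7078 = 0.2068
I = a² × P(1−P) = 1.12² × 0.2068 = 0.25943

0.259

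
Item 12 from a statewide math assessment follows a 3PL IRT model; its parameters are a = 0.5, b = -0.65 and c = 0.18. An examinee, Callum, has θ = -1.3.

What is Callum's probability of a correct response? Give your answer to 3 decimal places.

P(θ) = c + (1 − c) · 1 / (1 + exp(−a(θ − b)))
Exponent: 0.5 × (-1.3 − (-0.65)) = -0.3250
1/(1 + e^{0.3250}) = 0.4195
P = 0.18 + 0.82 × 0.4195 = 0.5240

0.524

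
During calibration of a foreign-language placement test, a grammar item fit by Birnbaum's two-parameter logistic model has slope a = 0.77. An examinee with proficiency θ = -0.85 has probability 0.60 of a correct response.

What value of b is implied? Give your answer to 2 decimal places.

-1.38

P(θ) = 1 / (1 + exp(−a(θ − b)))
logit(0.60) = ln(0.60/0.40) = 0.4055
b = θ − logit/(a) = -0.85 − 0.4055/0.7700 = -1.3766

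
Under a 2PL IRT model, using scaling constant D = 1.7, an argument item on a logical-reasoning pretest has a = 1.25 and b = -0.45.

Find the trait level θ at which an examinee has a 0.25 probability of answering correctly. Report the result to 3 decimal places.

-0.967

P(θ) = 1 / (1 + exp(−D·a(θ − b)))
logit = ln(0.2500/0.7500) = -1.0986
θ = b + logit/(1.7·a) = -0.45 + (-1.0986)/2.1250 = -0.9670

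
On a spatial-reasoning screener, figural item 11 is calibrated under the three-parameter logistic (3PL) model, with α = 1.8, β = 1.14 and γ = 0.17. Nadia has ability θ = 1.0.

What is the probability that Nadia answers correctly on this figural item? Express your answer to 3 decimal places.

0.533

P(θ) = γ + (1 − γ) · 1 / (1 + exp(−α(θ − β)))
Exponent: 1.8 × (1.0 − 1.14) = -0.2520
1/(1 + e^{0.2520}) = 0.4373
P = 0.17 + 0.83 × 0.4373 = 0.5330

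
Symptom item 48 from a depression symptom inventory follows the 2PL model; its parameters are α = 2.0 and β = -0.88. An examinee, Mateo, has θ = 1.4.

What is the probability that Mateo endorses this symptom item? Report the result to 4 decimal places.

P(θ) = 1 / (1 + exp(−α(θ − β)))
Exponent: 2.0 × (1.4 − (-0.88)) = 4.5600
1/(1 + e^{-4.5600}) = 0.9896

0.9896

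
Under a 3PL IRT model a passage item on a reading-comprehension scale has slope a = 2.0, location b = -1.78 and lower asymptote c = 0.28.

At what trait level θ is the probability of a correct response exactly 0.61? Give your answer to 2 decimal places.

-1.86

P(θ) = c + (1 − c) · 1 / (1 + exp(−a(θ − b)))
Remove guessing floor: (0.61 − 0.28)/(1 − 0.28) = 0.4583
logit = ln(0.4583/0.5417) = -0.1671
θ = b + logit/(a) = -1.78 + (-0.1671)/2.0000 = -1.8635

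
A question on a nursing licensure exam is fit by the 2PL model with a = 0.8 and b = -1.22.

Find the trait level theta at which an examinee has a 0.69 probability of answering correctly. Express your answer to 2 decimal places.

-0.22

P(theta) = 1 / (1 + exp(−a(theta − b)))
logit = ln(0.6900/0.3100) = 0.8001
theta = b + logit/(a) = -1.22 + 0.8001/0.8000 = -0.2199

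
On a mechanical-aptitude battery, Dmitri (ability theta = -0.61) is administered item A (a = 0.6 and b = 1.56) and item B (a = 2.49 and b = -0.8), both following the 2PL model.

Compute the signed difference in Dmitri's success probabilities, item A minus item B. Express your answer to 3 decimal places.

-0.402

P(theta) = 1 / (1 + exp(−a(theta − b)))
P_A = 0.2138
P_B = 0.6161
P_A − P_B = -0.4023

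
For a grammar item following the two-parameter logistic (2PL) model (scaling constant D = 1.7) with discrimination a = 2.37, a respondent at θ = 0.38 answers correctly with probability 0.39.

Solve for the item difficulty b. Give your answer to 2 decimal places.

0.49

P(θ) = 1 / (1 + exp(−D·a(θ − b)))
logit(0.39) = ln(0.39/0.61) = -0.4473
b = θ − logit/(1.7·a) = 0.38 − (-0.4473)/4.0290 = 0.4910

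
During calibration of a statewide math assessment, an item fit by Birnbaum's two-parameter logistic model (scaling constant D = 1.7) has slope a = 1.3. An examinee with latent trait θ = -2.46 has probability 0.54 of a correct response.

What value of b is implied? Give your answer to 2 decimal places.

P(θ) = 1 / (1 + exp(−D·a(θ − b)))
logit(0.54) = ln(0.54/0.46) = 0.1603
b = θ − logit/(1.7·a) = -2.46 − 0.1603/2.2100 = -2.5326

-2.53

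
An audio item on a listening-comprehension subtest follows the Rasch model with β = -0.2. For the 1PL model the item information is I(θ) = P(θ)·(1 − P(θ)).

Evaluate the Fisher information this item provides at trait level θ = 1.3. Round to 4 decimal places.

0.1491

P = 1/(1+e^{-1.5000}) = 0.8176
P(1−P) = 0.8176 × 0.1824 = 0.1491
I = P(1−P) = 0.14915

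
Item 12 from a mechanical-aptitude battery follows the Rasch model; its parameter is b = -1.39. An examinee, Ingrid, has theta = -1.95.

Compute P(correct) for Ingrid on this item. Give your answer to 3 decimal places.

P(theta) = 1 / (1 + exp(−(theta − b)))
Exponent: (-1.95 − (-1.39)) = -0.5600
1/(1 + e^{0.5600}) = 0.3635
P = 0.3635

0.364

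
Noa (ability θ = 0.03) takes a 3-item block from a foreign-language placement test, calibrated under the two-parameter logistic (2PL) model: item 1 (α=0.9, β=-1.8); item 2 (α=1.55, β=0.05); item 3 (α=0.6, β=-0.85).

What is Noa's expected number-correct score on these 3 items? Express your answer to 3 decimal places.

P(θ) = 1 / (1 + exp(−α(θ − β)))
P_1 = 1/(1+e^{-1.6470}) = 0.8385
P_2 = 1/(1+e^{0.0310}) = 0.4923
P_3 = 1/(1+e^{-0.5280}) = 0.6290
E[score] = 0.8385 + 0.4923 + 0.6290 = 1.9598

1.960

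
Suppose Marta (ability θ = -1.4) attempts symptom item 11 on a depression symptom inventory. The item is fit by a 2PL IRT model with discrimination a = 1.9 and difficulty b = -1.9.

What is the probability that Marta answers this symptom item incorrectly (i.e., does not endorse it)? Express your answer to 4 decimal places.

0.2789

P(θ) = 1 / (1 + exp(−a(θ − b)))
Exponent: 1.9 × (-1.4 − (-1.9)) = 0.9500
1/(1 + e^{-0.9500}) = 0.7211
P(incorrect) = 1 − 0.7211 = 0.2789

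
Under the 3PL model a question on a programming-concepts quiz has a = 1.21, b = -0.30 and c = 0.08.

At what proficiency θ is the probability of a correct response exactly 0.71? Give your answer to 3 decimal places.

0.341

P(θ) = c + (1 − c) · 1 / (1 + exp(−a(θ − b)))
Remove guessing floor: (0.71 − 0.08)/(1 − 0.08) = 0.6848
logit = ln(0.6848/0.3152) = 0.7758
θ = b + logit/(a) = -0.30 + 0.7758/1.2100 = 0.3412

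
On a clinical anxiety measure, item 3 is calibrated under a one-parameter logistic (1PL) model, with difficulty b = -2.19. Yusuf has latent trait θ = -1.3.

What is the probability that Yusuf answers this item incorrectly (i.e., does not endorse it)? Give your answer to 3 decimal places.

P(θ) = 1 / (1 + exp(−(θ − b)))
Exponent: (-1.3 − (-2.19)) = 0.8900
1/(1 + e^{-0.8900}) = 0.7089
P = 0.7089
P(incorrect) = 1 − 0.7089 = 0.2911

0.291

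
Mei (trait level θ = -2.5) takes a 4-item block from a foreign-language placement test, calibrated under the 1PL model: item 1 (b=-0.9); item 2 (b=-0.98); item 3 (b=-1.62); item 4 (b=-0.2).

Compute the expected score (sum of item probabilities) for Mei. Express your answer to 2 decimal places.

P(θ) = 1 / (1 + exp(−(θ − b)))
P_1 = 1/(1+e^{1.6000}) = 0.1680
P_2 = 1/(1+e^{1.5200}) = 0.1795
P_3 = 1/(1+e^{0.8800}) = 0.2932
P_4 = 1/(1+e^{2.3000}) = 0.0911
E[score] = 0.1680 + 0.1795 + 0.2932 + 0.0911 = 0.7317

0.73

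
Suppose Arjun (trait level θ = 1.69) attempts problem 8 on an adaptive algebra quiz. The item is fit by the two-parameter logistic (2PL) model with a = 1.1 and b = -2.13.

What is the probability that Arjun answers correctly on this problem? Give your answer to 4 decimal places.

P(θ) = 1 / (1 + exp(−a(θ − b)))
Exponent: 1.1 × (1.69 − (-2.13)) = 4.2020
1/(1 + e^{-4.2020}) = 0.9853

0.9853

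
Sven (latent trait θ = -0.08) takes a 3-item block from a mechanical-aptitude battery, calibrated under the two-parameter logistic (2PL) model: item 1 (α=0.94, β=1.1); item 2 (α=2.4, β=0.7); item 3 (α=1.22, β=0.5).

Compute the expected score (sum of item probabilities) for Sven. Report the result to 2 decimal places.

P(θ) = 1 / (1 + exp(−α(θ − β)))
P_1 = 1/(1+e^{1.1092}) = 0.2480
P_2 = 1/(1+e^{1.8720}) = 0.1333
P_3 = 1/(1+e^{0.7076}) = 0.3301
E[score] = 0.2480 + 0.1333 + 0.3301 = 0.7115

0.71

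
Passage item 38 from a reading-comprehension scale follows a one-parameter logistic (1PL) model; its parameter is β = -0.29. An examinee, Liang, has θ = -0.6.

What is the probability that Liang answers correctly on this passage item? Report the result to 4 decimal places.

P(θ) = 1 / (1 + exp(−(θ − β)))
Exponent: (-0.6 − (-0.29)) = -0.3100
1/(1 + e^{0.3100}) = 0.4231
P = 0.4231

0.4231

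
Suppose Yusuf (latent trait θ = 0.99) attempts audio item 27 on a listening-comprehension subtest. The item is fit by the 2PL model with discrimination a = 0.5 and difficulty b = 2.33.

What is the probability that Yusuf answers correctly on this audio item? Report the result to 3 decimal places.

P(θ) = 1 / (1 + exp(−a(θ − b)))
Exponent: 0.5 × (0.99 − 2.33) = -0.6700
1/(1 + e^{0.6700}) = 0.3385

0.338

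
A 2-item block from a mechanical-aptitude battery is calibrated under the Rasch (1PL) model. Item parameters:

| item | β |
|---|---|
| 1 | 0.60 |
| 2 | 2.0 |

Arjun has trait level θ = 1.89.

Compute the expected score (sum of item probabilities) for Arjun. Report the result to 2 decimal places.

P(θ) = 1 / (1 + exp(−(θ − β)))
P_1 = 1/(1+e^{-1.2900}) = 0.7841
P_2 = 1/(1+e^{0.1100}) = 0.4725
E[score] = 0.7841 + 0.4725 = 1.2567

1.26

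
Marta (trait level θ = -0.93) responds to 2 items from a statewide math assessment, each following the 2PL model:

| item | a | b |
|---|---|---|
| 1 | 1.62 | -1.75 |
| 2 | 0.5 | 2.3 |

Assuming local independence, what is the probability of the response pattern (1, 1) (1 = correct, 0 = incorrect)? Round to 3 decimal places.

0.131

P(θ) = 1 / (1 + exp(−a(θ − b)))
P_1 = 1/(1+e^{-1.3284}) = 0.7906
P_2 = 1/(1+e^{1.6150}) = 0.1659
L = P_1 × P_2 = 0.7906 × 0.1659 = 0.13115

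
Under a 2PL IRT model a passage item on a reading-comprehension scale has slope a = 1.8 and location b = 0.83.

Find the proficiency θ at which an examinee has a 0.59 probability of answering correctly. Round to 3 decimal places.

P(θ) = 1 / (1 + exp(−a(θ − b)))
logit = ln(0.5900/0.4100) = 0.3640
θ = b + logit/(a) = 0.83 + 0.3640/1.8000 = 1.0322

1.032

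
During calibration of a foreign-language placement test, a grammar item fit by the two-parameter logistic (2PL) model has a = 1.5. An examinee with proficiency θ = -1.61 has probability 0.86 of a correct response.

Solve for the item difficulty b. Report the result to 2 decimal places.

P(θ) = 1 / (1 + exp(−a(θ − b)))
logit(0.86) = ln(0.86/0.14) = 1.8153
b = θ − logit/(a) = -1.61 − 1.8153/1.5000 = -2.8202

-2.82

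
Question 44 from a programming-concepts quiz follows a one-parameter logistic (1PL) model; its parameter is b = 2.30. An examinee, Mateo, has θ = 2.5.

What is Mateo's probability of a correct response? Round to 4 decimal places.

0.5498

P(θ) = 1 / (1 + exp(−(θ − b)))
Exponent: (2.5 − 2.30) = 0.2000
1/(1 + e^{-0.2000}) = 0.5498
P = 0.5498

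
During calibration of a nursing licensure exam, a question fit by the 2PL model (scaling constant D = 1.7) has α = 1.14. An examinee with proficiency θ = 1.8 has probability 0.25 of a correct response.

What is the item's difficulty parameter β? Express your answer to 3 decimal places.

P(θ) = 1 / (1 + exp(−D·α(θ − β)))
logit(0.25) = ln(0.25/0.75) = -1.0986
β = θ − logit/(1.7·α) = 1.8 − (-1.0986)/1.9380 = 2.3669

2.367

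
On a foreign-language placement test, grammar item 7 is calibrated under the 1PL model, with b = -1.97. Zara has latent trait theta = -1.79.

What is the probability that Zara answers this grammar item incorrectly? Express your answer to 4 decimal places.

P(theta) = 1 / (1 + exp(−(theta − b)))
Exponent: (-1.79 − (-1.97)) = 0.1800
1/(1 + e^{-0.1800}) = 0.5449
P = 0.5449
P(incorrect) = 1 − 0.5449 = 0.4551

0.4551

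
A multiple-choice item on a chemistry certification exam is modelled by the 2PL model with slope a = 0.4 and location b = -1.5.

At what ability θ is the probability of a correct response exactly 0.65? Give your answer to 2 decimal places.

0.05

P(θ) = 1 / (1 + exp(−a(θ − b)))
logit = ln(0.6500/0.3500) = 0.6190
θ = b + logit/(a) = -1.5 + 0.6190/0.4000 = 0.0476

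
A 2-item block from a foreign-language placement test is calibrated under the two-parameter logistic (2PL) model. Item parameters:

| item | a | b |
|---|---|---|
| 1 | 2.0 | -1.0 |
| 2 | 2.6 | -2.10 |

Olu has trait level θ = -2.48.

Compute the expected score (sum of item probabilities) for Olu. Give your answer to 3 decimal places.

0.321

P(θ) = 1 / (1 + exp(−a(θ − b)))
P_1 = 1/(1+e^{2.9600}) = 0.0493
P_2 = 1/(1+e^{0.9880}) = 0.2713
E[score] = 0.0493 + 0.2713 = 0.3206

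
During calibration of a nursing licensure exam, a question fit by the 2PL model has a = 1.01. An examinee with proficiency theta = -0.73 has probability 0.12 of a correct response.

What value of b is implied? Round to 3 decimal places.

P(theta) = 1 / (1 + exp(−a(theta − b)))
logit(0.12) = ln(0.12/0.88) = -1.9924
b = theta − logit/(a) = -0.73 − (-1.9924)/1.0100 = 1.2427

1.243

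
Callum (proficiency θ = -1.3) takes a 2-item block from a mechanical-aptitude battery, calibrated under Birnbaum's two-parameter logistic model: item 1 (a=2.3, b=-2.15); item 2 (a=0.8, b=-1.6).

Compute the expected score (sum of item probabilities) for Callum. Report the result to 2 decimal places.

P(θ) = 1 / (1 + exp(−a(θ − b)))
P_1 = 1/(1+e^{-1.9550}) = 0.8760
P_2 = 1/(1+e^{-0.2400}) = 0.5597
E[score] = 0.8760 + 0.5597 = 1.4357

1.44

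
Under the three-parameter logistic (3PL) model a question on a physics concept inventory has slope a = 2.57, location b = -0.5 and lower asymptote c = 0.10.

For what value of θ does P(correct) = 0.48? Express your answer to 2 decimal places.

P(θ) = c + (1 − c) · 1 / (1 + exp(−a(θ − b)))
Remove guessing floor: (0.48 − 0.10)/(1 − 0.10) = 0.4222
logit = ln(0.4222/0.5778) = -0.3137
θ = b + logit/(a) = -0.5 + (-0.3137)/2.5700 = -0.6220

-0.62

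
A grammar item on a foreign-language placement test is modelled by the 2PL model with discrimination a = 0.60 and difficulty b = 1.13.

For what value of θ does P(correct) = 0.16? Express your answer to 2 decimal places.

-1.63

P(θ) = 1 / (1 + exp(−a(θ − b)))
logit = ln(0.1600/0.8400) = -1.6582
θ = b + logit/(a) = 1.13 + (-1.6582)/0.6000 = -1.6337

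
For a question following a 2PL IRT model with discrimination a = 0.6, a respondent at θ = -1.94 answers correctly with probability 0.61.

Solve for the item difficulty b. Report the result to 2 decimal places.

-2.69

P(θ) = 1 / (1 + exp(−a(θ − b)))
logit(0.61) = ln(0.61/0.39) = 0.4473
b = θ − logit/(a) = -1.94 − 0.4473/0.6000 = -2.6855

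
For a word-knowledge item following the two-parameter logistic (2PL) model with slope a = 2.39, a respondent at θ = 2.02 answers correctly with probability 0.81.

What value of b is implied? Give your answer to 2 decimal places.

1.41

P(θ) = 1 / (1 + exp(−a(θ − b)))
logit(0.81) = ln(0.81/0.19) = 1.4500
b = θ − logit/(a) = 2.02 − 1.4500/2.3900 = 1.4133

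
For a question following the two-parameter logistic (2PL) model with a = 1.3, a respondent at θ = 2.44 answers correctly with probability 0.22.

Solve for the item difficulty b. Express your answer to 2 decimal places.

3.41

P(θ) = 1 / (1 + exp(−a(θ − b)))
logit(0.22) = ln(0.22/0.78) = -1.2657
b = θ − logit/(a) = 2.44 − (-1.2657)/1.3000 = 3.4136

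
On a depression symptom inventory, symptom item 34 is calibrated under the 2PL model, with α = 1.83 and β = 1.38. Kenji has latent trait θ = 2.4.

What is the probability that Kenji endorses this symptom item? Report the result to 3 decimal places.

0.866

P(θ) = 1 / (1 + exp(−α(θ − β)))
Exponent: 1.83 × (2.4 − 1.38) = 1.8666
1/(1 + e^{-1.8666}) = 0.8661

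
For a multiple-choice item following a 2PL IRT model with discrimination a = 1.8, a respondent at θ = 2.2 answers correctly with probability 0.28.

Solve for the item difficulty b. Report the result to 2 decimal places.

2.72

P(θ) = 1 / (1 + exp(−a(θ − b)))
logit(0.28) = ln(0.28/0.72) = -0.9445
b = θ − logit/(a) = 2.2 − (-0.9445)/1.8000 = 2.7247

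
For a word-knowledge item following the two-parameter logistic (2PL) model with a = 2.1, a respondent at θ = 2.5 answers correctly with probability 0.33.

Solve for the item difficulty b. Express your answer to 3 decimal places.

2.837

P(θ) = 1 / (1 + exp(−a(θ − b)))
logit(0.33) = ln(0.33/0.67) = -0.7082
b = θ − logit/(a) = 2.5 − (-0.7082)/2.1000 = 2.8372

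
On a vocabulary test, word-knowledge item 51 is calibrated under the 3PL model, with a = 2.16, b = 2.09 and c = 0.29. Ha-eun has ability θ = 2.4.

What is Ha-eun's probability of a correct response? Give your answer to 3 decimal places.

P(θ) = c + (1 − c) · 1 / (1 + exp(−a(θ − b)))
Exponent: 2.16 × (2.4 − 2.09) = 0.6696
1/(1 + e^{-0.6696}) = 0.6614
P = 0.29 + 0.71 × 0.6614 = 0.7596

0.760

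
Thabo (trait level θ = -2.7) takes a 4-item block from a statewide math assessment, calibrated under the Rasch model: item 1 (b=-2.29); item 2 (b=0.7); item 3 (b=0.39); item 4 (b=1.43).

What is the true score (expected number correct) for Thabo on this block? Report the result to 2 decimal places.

0.49

P(θ) = 1 / (1 + exp(−(θ − b)))
P_1 = 1/(1+e^{0.4100}) = 0.3989
P_2 = 1/(1+e^{3.4000}) = 0.0323
P_3 = 1/(1+e^{3.0900}) = 0.0435
P_4 = 1/(1+e^{4.1300}) = 0.0158
E[score] = 0.3989 + 0.0323 + 0.0435 + 0.0158 = 0.4906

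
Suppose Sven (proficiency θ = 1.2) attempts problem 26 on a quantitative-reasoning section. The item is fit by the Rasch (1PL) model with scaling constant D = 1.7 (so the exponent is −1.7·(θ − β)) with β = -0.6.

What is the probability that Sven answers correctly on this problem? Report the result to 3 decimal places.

P(θ) = 1 / (1 + exp(−D·(θ − β)))
Exponent: 1.7 × (1.2 − (-0.6)) = 3.0600
1/(1 + e^{-3.0600}) = 0.9552
P = 0.9552

0.955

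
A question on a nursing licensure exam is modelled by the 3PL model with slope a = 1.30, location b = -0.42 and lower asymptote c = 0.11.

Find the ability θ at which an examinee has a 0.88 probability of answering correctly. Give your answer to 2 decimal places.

1.01

P(θ) = c + (1 − c) · 1 / (1 + exp(−a(θ − b)))
Remove guessing floor: (0.88 − 0.11)/(1 − 0.11) = 0.8652
logit = ln(0.8652/0.1348) = 1.8589
θ = b + logit/(a) = -0.42 + 1.8589/1.3000 = 1.0099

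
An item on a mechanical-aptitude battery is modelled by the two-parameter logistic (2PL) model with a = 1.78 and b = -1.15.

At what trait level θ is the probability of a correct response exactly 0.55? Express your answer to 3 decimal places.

-1.037

P(θ) = 1 / (1 + exp(−a(θ − b)))
logit = ln(0.5500/0.4500) = 0.2007
θ = b + logit/(a) = -1.15 + 0.2007/1.7800 = -1.0373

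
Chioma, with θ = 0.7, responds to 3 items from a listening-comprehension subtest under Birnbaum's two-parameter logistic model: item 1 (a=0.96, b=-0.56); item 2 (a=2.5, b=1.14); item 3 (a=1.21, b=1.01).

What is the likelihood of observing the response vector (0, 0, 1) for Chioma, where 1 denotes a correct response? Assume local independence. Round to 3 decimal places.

P(θ) = 1 / (1 + exp(−a(θ − b)))
P_1 = 1/(1+e^{-1.2096}) = 0.7702
P_2 = 1/(1+e^{1.1000}) = 0.2497
P_3 = 1/(1+e^{0.3751}) = 0.4073
L = (1−P_1) × (1−P_2) × P_3 = 0.2298 × 0.7503 × 0.4073 = 0.07022

0.070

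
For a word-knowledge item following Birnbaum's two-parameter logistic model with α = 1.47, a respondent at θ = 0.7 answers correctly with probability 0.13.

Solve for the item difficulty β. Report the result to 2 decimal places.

1.99

P(θ) = 1 / (1 + exp(−α(θ − β)))
logit(0.13) = ln(0.13/0.87) = -1.9010
β = θ − logit/(α) = 0.7 − (-1.9010)/1.4700 = 1.9932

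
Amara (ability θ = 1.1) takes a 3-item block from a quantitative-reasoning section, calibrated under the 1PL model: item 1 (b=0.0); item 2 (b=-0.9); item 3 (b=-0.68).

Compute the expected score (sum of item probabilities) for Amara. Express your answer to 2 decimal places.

P(θ) = 1 / (1 + exp(−(θ − b)))
P_1 = 1/(1+e^{-1.1000}) = 0.7503
P_2 = 1/(1+e^{-2.0000}) = 0.8808
P_3 = 1/(1+e^{-1.7800}) = 0.8557
E[score] = 0.7503 + 0.8808 + 0.8557 = 2.4868

2.49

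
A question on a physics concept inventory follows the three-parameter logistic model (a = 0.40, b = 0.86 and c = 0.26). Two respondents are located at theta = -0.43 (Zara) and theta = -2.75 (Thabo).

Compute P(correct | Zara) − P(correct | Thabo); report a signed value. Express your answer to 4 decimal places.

P(theta) = c + (1 − c) · 1 / (1 + exp(−a(theta − b)))
P(Zara) = 0.5366  [exponent -0.5160]
P(Thabo) = 0.4013  [exponent -1.4440]
Difference = 0.5366 − 0.4013 = 0.1353

0.1353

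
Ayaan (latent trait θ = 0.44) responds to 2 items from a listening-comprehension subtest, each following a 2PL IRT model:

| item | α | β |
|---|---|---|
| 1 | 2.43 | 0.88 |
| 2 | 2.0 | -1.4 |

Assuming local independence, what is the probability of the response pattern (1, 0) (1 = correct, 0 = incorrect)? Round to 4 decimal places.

P(θ) = 1 / (1 + exp(−α(θ − β)))
P_1 = 1/(1+e^{1.0692}) = 0.2556
P_2 = 1/(1+e^{-3.6800}) = 0.9754
L = P_1 × (1−P_2) = 0.2556 × 0.0246 = 0.00629

0.0063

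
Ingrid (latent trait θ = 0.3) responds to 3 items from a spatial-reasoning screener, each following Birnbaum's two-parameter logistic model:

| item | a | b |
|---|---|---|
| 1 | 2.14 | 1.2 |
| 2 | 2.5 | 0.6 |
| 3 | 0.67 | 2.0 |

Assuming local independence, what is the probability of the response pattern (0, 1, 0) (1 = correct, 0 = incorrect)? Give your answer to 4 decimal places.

0.2121

P(θ) = 1 / (1 + exp(−a(θ − b)))
P_1 = 1/(1+e^{1.9260}) = 0.1272
P_2 = 1/(1+e^{0.7500}) = 0.3208
P_3 = 1/(1+e^{1.1390}) = 0.2425
L = (1−P_1) × P_2 × (1−P_3) = 0.8728 × 0.3208 × 0.7575 = 0.21211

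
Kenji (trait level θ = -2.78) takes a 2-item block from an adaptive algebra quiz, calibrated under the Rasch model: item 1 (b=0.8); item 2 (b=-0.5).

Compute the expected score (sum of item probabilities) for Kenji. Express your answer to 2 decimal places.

0.12

P(θ) = 1 / (1 + exp(−(θ − b)))
P_1 = 1/(1+e^{3.5800}) = 0.0271
P_2 = 1/(1+e^{2.2800}) = 0.0928
E[score] = 0.0271 + 0.0928 = 0.1199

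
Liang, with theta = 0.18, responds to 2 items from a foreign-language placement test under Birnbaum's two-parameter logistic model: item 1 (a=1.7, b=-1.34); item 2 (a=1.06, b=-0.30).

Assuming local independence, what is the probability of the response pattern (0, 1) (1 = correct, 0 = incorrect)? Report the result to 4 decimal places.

P(theta) = 1 / (1 + exp(−a(theta − b)))
P_1 = 1/(1+e^{-2.5840}) = 0.9298
P_2 = 1/(1+e^{-0.5088}) = 0.6245
L = (1−P_1) × P_2 = 0.0702 × 0.6245 = 0.04383

0.0438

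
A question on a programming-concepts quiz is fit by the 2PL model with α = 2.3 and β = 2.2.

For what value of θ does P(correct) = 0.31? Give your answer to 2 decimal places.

P(θ) = 1 / (1 + exp(−α(θ − β)))
logit = ln(0.3100/0.6900) = -0.8001
θ = β + logit/(α) = 2.2 + (-0.8001)/2.3000 = 1.8521

1.85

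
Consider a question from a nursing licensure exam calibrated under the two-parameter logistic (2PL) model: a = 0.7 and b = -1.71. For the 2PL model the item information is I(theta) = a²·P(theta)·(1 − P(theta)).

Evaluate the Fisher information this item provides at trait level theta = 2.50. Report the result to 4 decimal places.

P = 1/(1+e^{-2.9470}) = 0.9501
P(1−P) = 0.9501 × 0.0499 = 0.0474
I = a² × P(1−P) = 0.7² × 0.0474 = 0.02322

0.0232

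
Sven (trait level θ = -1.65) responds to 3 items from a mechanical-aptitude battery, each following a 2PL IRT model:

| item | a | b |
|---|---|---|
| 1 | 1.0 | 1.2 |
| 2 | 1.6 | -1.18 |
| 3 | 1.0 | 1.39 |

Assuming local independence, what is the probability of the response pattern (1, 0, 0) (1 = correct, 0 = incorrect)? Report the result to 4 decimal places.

0.0355

P(θ) = 1 / (1 + exp(−a(θ − b)))
P_1 = 1/(1+e^{2.8500}) = 0.0547
P_2 = 1/(1+e^{0.7520}) = 0.3204
P_3 = 1/(1+e^{3.0400}) = 0.0457
L = P_1 × (1−P_2) × (1−P_3) = 0.0547 × 0.6796 × 0.9543 = 0.03547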